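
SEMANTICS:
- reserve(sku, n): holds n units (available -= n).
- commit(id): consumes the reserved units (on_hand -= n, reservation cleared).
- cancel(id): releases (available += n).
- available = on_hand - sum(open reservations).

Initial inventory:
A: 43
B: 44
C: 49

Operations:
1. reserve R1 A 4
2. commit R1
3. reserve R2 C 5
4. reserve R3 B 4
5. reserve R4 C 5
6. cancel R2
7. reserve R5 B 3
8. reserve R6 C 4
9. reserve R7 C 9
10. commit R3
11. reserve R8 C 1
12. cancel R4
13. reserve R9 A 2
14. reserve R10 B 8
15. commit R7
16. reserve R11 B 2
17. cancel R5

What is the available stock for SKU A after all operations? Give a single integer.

Step 1: reserve R1 A 4 -> on_hand[A=43 B=44 C=49] avail[A=39 B=44 C=49] open={R1}
Step 2: commit R1 -> on_hand[A=39 B=44 C=49] avail[A=39 B=44 C=49] open={}
Step 3: reserve R2 C 5 -> on_hand[A=39 B=44 C=49] avail[A=39 B=44 C=44] open={R2}
Step 4: reserve R3 B 4 -> on_hand[A=39 B=44 C=49] avail[A=39 B=40 C=44] open={R2,R3}
Step 5: reserve R4 C 5 -> on_hand[A=39 B=44 C=49] avail[A=39 B=40 C=39] open={R2,R3,R4}
Step 6: cancel R2 -> on_hand[A=39 B=44 C=49] avail[A=39 B=40 C=44] open={R3,R4}
Step 7: reserve R5 B 3 -> on_hand[A=39 B=44 C=49] avail[A=39 B=37 C=44] open={R3,R4,R5}
Step 8: reserve R6 C 4 -> on_hand[A=39 B=44 C=49] avail[A=39 B=37 C=40] open={R3,R4,R5,R6}
Step 9: reserve R7 C 9 -> on_hand[A=39 B=44 C=49] avail[A=39 B=37 C=31] open={R3,R4,R5,R6,R7}
Step 10: commit R3 -> on_hand[A=39 B=40 C=49] avail[A=39 B=37 C=31] open={R4,R5,R6,R7}
Step 11: reserve R8 C 1 -> on_hand[A=39 B=40 C=49] avail[A=39 B=37 C=30] open={R4,R5,R6,R7,R8}
Step 12: cancel R4 -> on_hand[A=39 B=40 C=49] avail[A=39 B=37 C=35] open={R5,R6,R7,R8}
Step 13: reserve R9 A 2 -> on_hand[A=39 B=40 C=49] avail[A=37 B=37 C=35] open={R5,R6,R7,R8,R9}
Step 14: reserve R10 B 8 -> on_hand[A=39 B=40 C=49] avail[A=37 B=29 C=35] open={R10,R5,R6,R7,R8,R9}
Step 15: commit R7 -> on_hand[A=39 B=40 C=40] avail[A=37 B=29 C=35] open={R10,R5,R6,R8,R9}
Step 16: reserve R11 B 2 -> on_hand[A=39 B=40 C=40] avail[A=37 B=27 C=35] open={R10,R11,R5,R6,R8,R9}
Step 17: cancel R5 -> on_hand[A=39 B=40 C=40] avail[A=37 B=30 C=35] open={R10,R11,R6,R8,R9}
Final available[A] = 37

Answer: 37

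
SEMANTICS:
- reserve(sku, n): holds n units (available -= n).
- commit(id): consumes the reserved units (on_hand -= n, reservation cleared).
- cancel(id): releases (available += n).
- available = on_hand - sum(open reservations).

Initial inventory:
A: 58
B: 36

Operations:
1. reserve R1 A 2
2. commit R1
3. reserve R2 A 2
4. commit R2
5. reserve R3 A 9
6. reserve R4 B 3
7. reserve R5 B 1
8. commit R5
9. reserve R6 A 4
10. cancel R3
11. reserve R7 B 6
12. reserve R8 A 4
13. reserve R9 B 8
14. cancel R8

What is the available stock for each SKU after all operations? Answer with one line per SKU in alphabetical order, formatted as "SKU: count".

Step 1: reserve R1 A 2 -> on_hand[A=58 B=36] avail[A=56 B=36] open={R1}
Step 2: commit R1 -> on_hand[A=56 B=36] avail[A=56 B=36] open={}
Step 3: reserve R2 A 2 -> on_hand[A=56 B=36] avail[A=54 B=36] open={R2}
Step 4: commit R2 -> on_hand[A=54 B=36] avail[A=54 B=36] open={}
Step 5: reserve R3 A 9 -> on_hand[A=54 B=36] avail[A=45 B=36] open={R3}
Step 6: reserve R4 B 3 -> on_hand[A=54 B=36] avail[A=45 B=33] open={R3,R4}
Step 7: reserve R5 B 1 -> on_hand[A=54 B=36] avail[A=45 B=32] open={R3,R4,R5}
Step 8: commit R5 -> on_hand[A=54 B=35] avail[A=45 B=32] open={R3,R4}
Step 9: reserve R6 A 4 -> on_hand[A=54 B=35] avail[A=41 B=32] open={R3,R4,R6}
Step 10: cancel R3 -> on_hand[A=54 B=35] avail[A=50 B=32] open={R4,R6}
Step 11: reserve R7 B 6 -> on_hand[A=54 B=35] avail[A=50 B=26] open={R4,R6,R7}
Step 12: reserve R8 A 4 -> on_hand[A=54 B=35] avail[A=46 B=26] open={R4,R6,R7,R8}
Step 13: reserve R9 B 8 -> on_hand[A=54 B=35] avail[A=46 B=18] open={R4,R6,R7,R8,R9}
Step 14: cancel R8 -> on_hand[A=54 B=35] avail[A=50 B=18] open={R4,R6,R7,R9}

Answer: A: 50
B: 18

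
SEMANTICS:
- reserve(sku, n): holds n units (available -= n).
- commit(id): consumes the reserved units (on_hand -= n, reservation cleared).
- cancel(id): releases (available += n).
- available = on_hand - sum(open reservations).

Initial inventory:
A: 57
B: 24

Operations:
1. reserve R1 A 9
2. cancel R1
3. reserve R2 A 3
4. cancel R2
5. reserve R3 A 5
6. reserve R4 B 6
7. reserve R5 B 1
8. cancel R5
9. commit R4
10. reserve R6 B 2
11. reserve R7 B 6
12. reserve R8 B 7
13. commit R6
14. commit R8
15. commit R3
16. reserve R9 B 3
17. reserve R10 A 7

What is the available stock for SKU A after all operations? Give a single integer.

Step 1: reserve R1 A 9 -> on_hand[A=57 B=24] avail[A=48 B=24] open={R1}
Step 2: cancel R1 -> on_hand[A=57 B=24] avail[A=57 B=24] open={}
Step 3: reserve R2 A 3 -> on_hand[A=57 B=24] avail[A=54 B=24] open={R2}
Step 4: cancel R2 -> on_hand[A=57 B=24] avail[A=57 B=24] open={}
Step 5: reserve R3 A 5 -> on_hand[A=57 B=24] avail[A=52 B=24] open={R3}
Step 6: reserve R4 B 6 -> on_hand[A=57 B=24] avail[A=52 B=18] open={R3,R4}
Step 7: reserve R5 B 1 -> on_hand[A=57 B=24] avail[A=52 B=17] open={R3,R4,R5}
Step 8: cancel R5 -> on_hand[A=57 B=24] avail[A=52 B=18] open={R3,R4}
Step 9: commit R4 -> on_hand[A=57 B=18] avail[A=52 B=18] open={R3}
Step 10: reserve R6 B 2 -> on_hand[A=57 B=18] avail[A=52 B=16] open={R3,R6}
Step 11: reserve R7 B 6 -> on_hand[A=57 B=18] avail[A=52 B=10] open={R3,R6,R7}
Step 12: reserve R8 B 7 -> on_hand[A=57 B=18] avail[A=52 B=3] open={R3,R6,R7,R8}
Step 13: commit R6 -> on_hand[A=57 B=16] avail[A=52 B=3] open={R3,R7,R8}
Step 14: commit R8 -> on_hand[A=57 B=9] avail[A=52 B=3] open={R3,R7}
Step 15: commit R3 -> on_hand[A=52 B=9] avail[A=52 B=3] open={R7}
Step 16: reserve R9 B 3 -> on_hand[A=52 B=9] avail[A=52 B=0] open={R7,R9}
Step 17: reserve R10 A 7 -> on_hand[A=52 B=9] avail[A=45 B=0] open={R10,R7,R9}
Final available[A] = 45

Answer: 45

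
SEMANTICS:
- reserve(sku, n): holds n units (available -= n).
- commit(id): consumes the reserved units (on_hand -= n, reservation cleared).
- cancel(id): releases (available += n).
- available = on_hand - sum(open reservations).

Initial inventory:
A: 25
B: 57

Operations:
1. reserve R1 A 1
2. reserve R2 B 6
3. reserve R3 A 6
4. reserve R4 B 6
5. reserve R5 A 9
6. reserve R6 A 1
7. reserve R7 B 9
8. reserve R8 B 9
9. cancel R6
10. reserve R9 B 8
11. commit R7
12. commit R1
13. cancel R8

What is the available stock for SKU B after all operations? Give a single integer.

Step 1: reserve R1 A 1 -> on_hand[A=25 B=57] avail[A=24 B=57] open={R1}
Step 2: reserve R2 B 6 -> on_hand[A=25 B=57] avail[A=24 B=51] open={R1,R2}
Step 3: reserve R3 A 6 -> on_hand[A=25 B=57] avail[A=18 B=51] open={R1,R2,R3}
Step 4: reserve R4 B 6 -> on_hand[A=25 B=57] avail[A=18 B=45] open={R1,R2,R3,R4}
Step 5: reserve R5 A 9 -> on_hand[A=25 B=57] avail[A=9 B=45] open={R1,R2,R3,R4,R5}
Step 6: reserve R6 A 1 -> on_hand[A=25 B=57] avail[A=8 B=45] open={R1,R2,R3,R4,R5,R6}
Step 7: reserve R7 B 9 -> on_hand[A=25 B=57] avail[A=8 B=36] open={R1,R2,R3,R4,R5,R6,R7}
Step 8: reserve R8 B 9 -> on_hand[A=25 B=57] avail[A=8 B=27] open={R1,R2,R3,R4,R5,R6,R7,R8}
Step 9: cancel R6 -> on_hand[A=25 B=57] avail[A=9 B=27] open={R1,R2,R3,R4,R5,R7,R8}
Step 10: reserve R9 B 8 -> on_hand[A=25 B=57] avail[A=9 B=19] open={R1,R2,R3,R4,R5,R7,R8,R9}
Step 11: commit R7 -> on_hand[A=25 B=48] avail[A=9 B=19] open={R1,R2,R3,R4,R5,R8,R9}
Step 12: commit R1 -> on_hand[A=24 B=48] avail[A=9 B=19] open={R2,R3,R4,R5,R8,R9}
Step 13: cancel R8 -> on_hand[A=24 B=48] avail[A=9 B=28] open={R2,R3,R4,R5,R9}
Final available[B] = 28

Answer: 28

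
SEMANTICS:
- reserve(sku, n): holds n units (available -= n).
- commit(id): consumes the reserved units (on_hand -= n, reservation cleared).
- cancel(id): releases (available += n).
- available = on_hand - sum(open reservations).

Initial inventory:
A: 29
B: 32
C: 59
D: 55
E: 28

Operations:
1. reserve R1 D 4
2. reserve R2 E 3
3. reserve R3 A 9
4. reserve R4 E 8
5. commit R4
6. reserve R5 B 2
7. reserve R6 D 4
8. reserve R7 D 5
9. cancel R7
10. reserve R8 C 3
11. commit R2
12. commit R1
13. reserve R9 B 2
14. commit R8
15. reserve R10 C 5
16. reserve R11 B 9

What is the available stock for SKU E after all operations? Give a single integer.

Step 1: reserve R1 D 4 -> on_hand[A=29 B=32 C=59 D=55 E=28] avail[A=29 B=32 C=59 D=51 E=28] open={R1}
Step 2: reserve R2 E 3 -> on_hand[A=29 B=32 C=59 D=55 E=28] avail[A=29 B=32 C=59 D=51 E=25] open={R1,R2}
Step 3: reserve R3 A 9 -> on_hand[A=29 B=32 C=59 D=55 E=28] avail[A=20 B=32 C=59 D=51 E=25] open={R1,R2,R3}
Step 4: reserve R4 E 8 -> on_hand[A=29 B=32 C=59 D=55 E=28] avail[A=20 B=32 C=59 D=51 E=17] open={R1,R2,R3,R4}
Step 5: commit R4 -> on_hand[A=29 B=32 C=59 D=55 E=20] avail[A=20 B=32 C=59 D=51 E=17] open={R1,R2,R3}
Step 6: reserve R5 B 2 -> on_hand[A=29 B=32 C=59 D=55 E=20] avail[A=20 B=30 C=59 D=51 E=17] open={R1,R2,R3,R5}
Step 7: reserve R6 D 4 -> on_hand[A=29 B=32 C=59 D=55 E=20] avail[A=20 B=30 C=59 D=47 E=17] open={R1,R2,R3,R5,R6}
Step 8: reserve R7 D 5 -> on_hand[A=29 B=32 C=59 D=55 E=20] avail[A=20 B=30 C=59 D=42 E=17] open={R1,R2,R3,R5,R6,R7}
Step 9: cancel R7 -> on_hand[A=29 B=32 C=59 D=55 E=20] avail[A=20 B=30 C=59 D=47 E=17] open={R1,R2,R3,R5,R6}
Step 10: reserve R8 C 3 -> on_hand[A=29 B=32 C=59 D=55 E=20] avail[A=20 B=30 C=56 D=47 E=17] open={R1,R2,R3,R5,R6,R8}
Step 11: commit R2 -> on_hand[A=29 B=32 C=59 D=55 E=17] avail[A=20 B=30 C=56 D=47 E=17] open={R1,R3,R5,R6,R8}
Step 12: commit R1 -> on_hand[A=29 B=32 C=59 D=51 E=17] avail[A=20 B=30 C=56 D=47 E=17] open={R3,R5,R6,R8}
Step 13: reserve R9 B 2 -> on_hand[A=29 B=32 C=59 D=51 E=17] avail[A=20 B=28 C=56 D=47 E=17] open={R3,R5,R6,R8,R9}
Step 14: commit R8 -> on_hand[A=29 B=32 C=56 D=51 E=17] avail[A=20 B=28 C=56 D=47 E=17] open={R3,R5,R6,R9}
Step 15: reserve R10 C 5 -> on_hand[A=29 B=32 C=56 D=51 E=17] avail[A=20 B=28 C=51 D=47 E=17] open={R10,R3,R5,R6,R9}
Step 16: reserve R11 B 9 -> on_hand[A=29 B=32 C=56 D=51 E=17] avail[A=20 B=19 C=51 D=47 E=17] open={R10,R11,R3,R5,R6,R9}
Final available[E] = 17

Answer: 17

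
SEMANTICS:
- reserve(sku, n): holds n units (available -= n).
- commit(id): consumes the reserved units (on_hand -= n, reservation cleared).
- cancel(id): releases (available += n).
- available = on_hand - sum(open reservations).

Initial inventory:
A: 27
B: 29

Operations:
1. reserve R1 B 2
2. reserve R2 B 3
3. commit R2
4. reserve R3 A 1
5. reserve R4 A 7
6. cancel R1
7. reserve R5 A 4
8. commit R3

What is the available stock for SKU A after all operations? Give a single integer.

Step 1: reserve R1 B 2 -> on_hand[A=27 B=29] avail[A=27 B=27] open={R1}
Step 2: reserve R2 B 3 -> on_hand[A=27 B=29] avail[A=27 B=24] open={R1,R2}
Step 3: commit R2 -> on_hand[A=27 B=26] avail[A=27 B=24] open={R1}
Step 4: reserve R3 A 1 -> on_hand[A=27 B=26] avail[A=26 B=24] open={R1,R3}
Step 5: reserve R4 A 7 -> on_hand[A=27 B=26] avail[A=19 B=24] open={R1,R3,R4}
Step 6: cancel R1 -> on_hand[A=27 B=26] avail[A=19 B=26] open={R3,R4}
Step 7: reserve R5 A 4 -> on_hand[A=27 B=26] avail[A=15 B=26] open={R3,R4,R5}
Step 8: commit R3 -> on_hand[A=26 B=26] avail[A=15 B=26] open={R4,R5}
Final available[A] = 15

Answer: 15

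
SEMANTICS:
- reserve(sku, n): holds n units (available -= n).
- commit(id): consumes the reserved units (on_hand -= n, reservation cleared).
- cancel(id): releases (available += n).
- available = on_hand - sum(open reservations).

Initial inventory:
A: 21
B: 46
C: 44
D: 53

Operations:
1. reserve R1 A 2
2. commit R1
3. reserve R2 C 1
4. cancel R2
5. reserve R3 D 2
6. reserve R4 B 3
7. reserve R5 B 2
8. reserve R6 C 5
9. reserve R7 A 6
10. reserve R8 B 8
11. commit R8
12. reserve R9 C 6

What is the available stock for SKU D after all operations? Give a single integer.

Answer: 51

Derivation:
Step 1: reserve R1 A 2 -> on_hand[A=21 B=46 C=44 D=53] avail[A=19 B=46 C=44 D=53] open={R1}
Step 2: commit R1 -> on_hand[A=19 B=46 C=44 D=53] avail[A=19 B=46 C=44 D=53] open={}
Step 3: reserve R2 C 1 -> on_hand[A=19 B=46 C=44 D=53] avail[A=19 B=46 C=43 D=53] open={R2}
Step 4: cancel R2 -> on_hand[A=19 B=46 C=44 D=53] avail[A=19 B=46 C=44 D=53] open={}
Step 5: reserve R3 D 2 -> on_hand[A=19 B=46 C=44 D=53] avail[A=19 B=46 C=44 D=51] open={R3}
Step 6: reserve R4 B 3 -> on_hand[A=19 B=46 C=44 D=53] avail[A=19 B=43 C=44 D=51] open={R3,R4}
Step 7: reserve R5 B 2 -> on_hand[A=19 B=46 C=44 D=53] avail[A=19 B=41 C=44 D=51] open={R3,R4,R5}
Step 8: reserve R6 C 5 -> on_hand[A=19 B=46 C=44 D=53] avail[A=19 B=41 C=39 D=51] open={R3,R4,R5,R6}
Step 9: reserve R7 A 6 -> on_hand[A=19 B=46 C=44 D=53] avail[A=13 B=41 C=39 D=51] open={R3,R4,R5,R6,R7}
Step 10: reserve R8 B 8 -> on_hand[A=19 B=46 C=44 D=53] avail[A=13 B=33 C=39 D=51] open={R3,R4,R5,R6,R7,R8}
Step 11: commit R8 -> on_hand[A=19 B=38 C=44 D=53] avail[A=13 B=33 C=39 D=51] open={R3,R4,R5,R6,R7}
Step 12: reserve R9 C 6 -> on_hand[A=19 B=38 C=44 D=53] avail[A=13 B=33 C=33 D=51] open={R3,R4,R5,R6,R7,R9}
Final available[D] = 51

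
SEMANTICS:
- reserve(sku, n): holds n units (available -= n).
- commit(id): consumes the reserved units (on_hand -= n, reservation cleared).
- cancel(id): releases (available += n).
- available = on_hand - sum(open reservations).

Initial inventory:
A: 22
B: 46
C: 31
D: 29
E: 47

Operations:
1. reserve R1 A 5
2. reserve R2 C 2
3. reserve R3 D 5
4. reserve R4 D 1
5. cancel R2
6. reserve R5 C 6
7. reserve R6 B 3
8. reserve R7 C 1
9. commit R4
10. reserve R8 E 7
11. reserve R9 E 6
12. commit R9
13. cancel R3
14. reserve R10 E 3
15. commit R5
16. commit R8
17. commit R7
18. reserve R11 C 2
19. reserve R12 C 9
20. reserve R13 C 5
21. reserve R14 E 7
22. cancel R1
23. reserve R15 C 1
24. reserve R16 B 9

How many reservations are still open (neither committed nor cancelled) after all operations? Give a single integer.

Answer: 8

Derivation:
Step 1: reserve R1 A 5 -> on_hand[A=22 B=46 C=31 D=29 E=47] avail[A=17 B=46 C=31 D=29 E=47] open={R1}
Step 2: reserve R2 C 2 -> on_hand[A=22 B=46 C=31 D=29 E=47] avail[A=17 B=46 C=29 D=29 E=47] open={R1,R2}
Step 3: reserve R3 D 5 -> on_hand[A=22 B=46 C=31 D=29 E=47] avail[A=17 B=46 C=29 D=24 E=47] open={R1,R2,R3}
Step 4: reserve R4 D 1 -> on_hand[A=22 B=46 C=31 D=29 E=47] avail[A=17 B=46 C=29 D=23 E=47] open={R1,R2,R3,R4}
Step 5: cancel R2 -> on_hand[A=22 B=46 C=31 D=29 E=47] avail[A=17 B=46 C=31 D=23 E=47] open={R1,R3,R4}
Step 6: reserve R5 C 6 -> on_hand[A=22 B=46 C=31 D=29 E=47] avail[A=17 B=46 C=25 D=23 E=47] open={R1,R3,R4,R5}
Step 7: reserve R6 B 3 -> on_hand[A=22 B=46 C=31 D=29 E=47] avail[A=17 B=43 C=25 D=23 E=47] open={R1,R3,R4,R5,R6}
Step 8: reserve R7 C 1 -> on_hand[A=22 B=46 C=31 D=29 E=47] avail[A=17 B=43 C=24 D=23 E=47] open={R1,R3,R4,R5,R6,R7}
Step 9: commit R4 -> on_hand[A=22 B=46 C=31 D=28 E=47] avail[A=17 B=43 C=24 D=23 E=47] open={R1,R3,R5,R6,R7}
Step 10: reserve R8 E 7 -> on_hand[A=22 B=46 C=31 D=28 E=47] avail[A=17 B=43 C=24 D=23 E=40] open={R1,R3,R5,R6,R7,R8}
Step 11: reserve R9 E 6 -> on_hand[A=22 B=46 C=31 D=28 E=47] avail[A=17 B=43 C=24 D=23 E=34] open={R1,R3,R5,R6,R7,R8,R9}
Step 12: commit R9 -> on_hand[A=22 B=46 C=31 D=28 E=41] avail[A=17 B=43 C=24 D=23 E=34] open={R1,R3,R5,R6,R7,R8}
Step 13: cancel R3 -> on_hand[A=22 B=46 C=31 D=28 E=41] avail[A=17 B=43 C=24 D=28 E=34] open={R1,R5,R6,R7,R8}
Step 14: reserve R10 E 3 -> on_hand[A=22 B=46 C=31 D=28 E=41] avail[A=17 B=43 C=24 D=28 E=31] open={R1,R10,R5,R6,R7,R8}
Step 15: commit R5 -> on_hand[A=22 B=46 C=25 D=28 E=41] avail[A=17 B=43 C=24 D=28 E=31] open={R1,R10,R6,R7,R8}
Step 16: commit R8 -> on_hand[A=22 B=46 C=25 D=28 E=34] avail[A=17 B=43 C=24 D=28 E=31] open={R1,R10,R6,R7}
Step 17: commit R7 -> on_hand[A=22 B=46 C=24 D=28 E=34] avail[A=17 B=43 C=24 D=28 E=31] open={R1,R10,R6}
Step 18: reserve R11 C 2 -> on_hand[A=22 B=46 C=24 D=28 E=34] avail[A=17 B=43 C=22 D=28 E=31] open={R1,R10,R11,R6}
Step 19: reserve R12 C 9 -> on_hand[A=22 B=46 C=24 D=28 E=34] avail[A=17 B=43 C=13 D=28 E=31] open={R1,R10,R11,R12,R6}
Step 20: reserve R13 C 5 -> on_hand[A=22 B=46 C=24 D=28 E=34] avail[A=17 B=43 C=8 D=28 E=31] open={R1,R10,R11,R12,R13,R6}
Step 21: reserve R14 E 7 -> on_hand[A=22 B=46 C=24 D=28 E=34] avail[A=17 B=43 C=8 D=28 E=24] open={R1,R10,R11,R12,R13,R14,R6}
Step 22: cancel R1 -> on_hand[A=22 B=46 C=24 D=28 E=34] avail[A=22 B=43 C=8 D=28 E=24] open={R10,R11,R12,R13,R14,R6}
Step 23: reserve R15 C 1 -> on_hand[A=22 B=46 C=24 D=28 E=34] avail[A=22 B=43 C=7 D=28 E=24] open={R10,R11,R12,R13,R14,R15,R6}
Step 24: reserve R16 B 9 -> on_hand[A=22 B=46 C=24 D=28 E=34] avail[A=22 B=34 C=7 D=28 E=24] open={R10,R11,R12,R13,R14,R15,R16,R6}
Open reservations: ['R10', 'R11', 'R12', 'R13', 'R14', 'R15', 'R16', 'R6'] -> 8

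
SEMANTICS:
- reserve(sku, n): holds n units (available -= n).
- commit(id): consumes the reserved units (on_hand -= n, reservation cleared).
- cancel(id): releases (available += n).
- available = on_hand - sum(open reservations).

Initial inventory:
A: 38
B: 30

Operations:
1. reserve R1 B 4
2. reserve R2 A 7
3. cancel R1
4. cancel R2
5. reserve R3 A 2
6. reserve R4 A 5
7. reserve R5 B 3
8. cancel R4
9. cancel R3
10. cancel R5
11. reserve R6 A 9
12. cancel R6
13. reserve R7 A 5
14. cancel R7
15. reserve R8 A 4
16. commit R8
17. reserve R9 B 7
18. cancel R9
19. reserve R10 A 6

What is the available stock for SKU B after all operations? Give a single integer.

Step 1: reserve R1 B 4 -> on_hand[A=38 B=30] avail[A=38 B=26] open={R1}
Step 2: reserve R2 A 7 -> on_hand[A=38 B=30] avail[A=31 B=26] open={R1,R2}
Step 3: cancel R1 -> on_hand[A=38 B=30] avail[A=31 B=30] open={R2}
Step 4: cancel R2 -> on_hand[A=38 B=30] avail[A=38 B=30] open={}
Step 5: reserve R3 A 2 -> on_hand[A=38 B=30] avail[A=36 B=30] open={R3}
Step 6: reserve R4 A 5 -> on_hand[A=38 B=30] avail[A=31 B=30] open={R3,R4}
Step 7: reserve R5 B 3 -> on_hand[A=38 B=30] avail[A=31 B=27] open={R3,R4,R5}
Step 8: cancel R4 -> on_hand[A=38 B=30] avail[A=36 B=27] open={R3,R5}
Step 9: cancel R3 -> on_hand[A=38 B=30] avail[A=38 B=27] open={R5}
Step 10: cancel R5 -> on_hand[A=38 B=30] avail[A=38 B=30] open={}
Step 11: reserve R6 A 9 -> on_hand[A=38 B=30] avail[A=29 B=30] open={R6}
Step 12: cancel R6 -> on_hand[A=38 B=30] avail[A=38 B=30] open={}
Step 13: reserve R7 A 5 -> on_hand[A=38 B=30] avail[A=33 B=30] open={R7}
Step 14: cancel R7 -> on_hand[A=38 B=30] avail[A=38 B=30] open={}
Step 15: reserve R8 A 4 -> on_hand[A=38 B=30] avail[A=34 B=30] open={R8}
Step 16: commit R8 -> on_hand[A=34 B=30] avail[A=34 B=30] open={}
Step 17: reserve R9 B 7 -> on_hand[A=34 B=30] avail[A=34 B=23] open={R9}
Step 18: cancel R9 -> on_hand[A=34 B=30] avail[A=34 B=30] open={}
Step 19: reserve R10 A 6 -> on_hand[A=34 B=30] avail[A=28 B=30] open={R10}
Final available[B] = 30

Answer: 30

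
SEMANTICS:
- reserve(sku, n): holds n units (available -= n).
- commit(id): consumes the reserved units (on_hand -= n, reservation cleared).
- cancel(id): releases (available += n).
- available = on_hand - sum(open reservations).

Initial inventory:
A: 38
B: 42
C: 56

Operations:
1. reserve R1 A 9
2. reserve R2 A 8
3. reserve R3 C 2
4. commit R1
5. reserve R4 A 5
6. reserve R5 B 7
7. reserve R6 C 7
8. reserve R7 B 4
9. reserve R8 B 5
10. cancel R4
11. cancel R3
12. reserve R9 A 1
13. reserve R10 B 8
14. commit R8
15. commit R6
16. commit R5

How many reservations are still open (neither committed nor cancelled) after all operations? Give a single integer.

Step 1: reserve R1 A 9 -> on_hand[A=38 B=42 C=56] avail[A=29 B=42 C=56] open={R1}
Step 2: reserve R2 A 8 -> on_hand[A=38 B=42 C=56] avail[A=21 B=42 C=56] open={R1,R2}
Step 3: reserve R3 C 2 -> on_hand[A=38 B=42 C=56] avail[A=21 B=42 C=54] open={R1,R2,R3}
Step 4: commit R1 -> on_hand[A=29 B=42 C=56] avail[A=21 B=42 C=54] open={R2,R3}
Step 5: reserve R4 A 5 -> on_hand[A=29 B=42 C=56] avail[A=16 B=42 C=54] open={R2,R3,R4}
Step 6: reserve R5 B 7 -> on_hand[A=29 B=42 C=56] avail[A=16 B=35 C=54] open={R2,R3,R4,R5}
Step 7: reserve R6 C 7 -> on_hand[A=29 B=42 C=56] avail[A=16 B=35 C=47] open={R2,R3,R4,R5,R6}
Step 8: reserve R7 B 4 -> on_hand[A=29 B=42 C=56] avail[A=16 B=31 C=47] open={R2,R3,R4,R5,R6,R7}
Step 9: reserve R8 B 5 -> on_hand[A=29 B=42 C=56] avail[A=16 B=26 C=47] open={R2,R3,R4,R5,R6,R7,R8}
Step 10: cancel R4 -> on_hand[A=29 B=42 C=56] avail[A=21 B=26 C=47] open={R2,R3,R5,R6,R7,R8}
Step 11: cancel R3 -> on_hand[A=29 B=42 C=56] avail[A=21 B=26 C=49] open={R2,R5,R6,R7,R8}
Step 12: reserve R9 A 1 -> on_hand[A=29 B=42 C=56] avail[A=20 B=26 C=49] open={R2,R5,R6,R7,R8,R9}
Step 13: reserve R10 B 8 -> on_hand[A=29 B=42 C=56] avail[A=20 B=18 C=49] open={R10,R2,R5,R6,R7,R8,R9}
Step 14: commit R8 -> on_hand[A=29 B=37 C=56] avail[A=20 B=18 C=49] open={R10,R2,R5,R6,R7,R9}
Step 15: commit R6 -> on_hand[A=29 B=37 C=49] avail[A=20 B=18 C=49] open={R10,R2,R5,R7,R9}
Step 16: commit R5 -> on_hand[A=29 B=30 C=49] avail[A=20 B=18 C=49] open={R10,R2,R7,R9}
Open reservations: ['R10', 'R2', 'R7', 'R9'] -> 4

Answer: 4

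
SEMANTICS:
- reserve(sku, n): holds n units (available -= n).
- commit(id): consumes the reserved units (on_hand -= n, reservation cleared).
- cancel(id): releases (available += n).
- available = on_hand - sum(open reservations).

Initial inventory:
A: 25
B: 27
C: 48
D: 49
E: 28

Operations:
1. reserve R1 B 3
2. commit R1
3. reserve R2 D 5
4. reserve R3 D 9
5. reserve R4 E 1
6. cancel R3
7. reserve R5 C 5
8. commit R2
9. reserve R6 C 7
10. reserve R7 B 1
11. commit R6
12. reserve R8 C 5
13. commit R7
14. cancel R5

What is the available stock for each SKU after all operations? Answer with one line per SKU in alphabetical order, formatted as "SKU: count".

Answer: A: 25
B: 23
C: 36
D: 44
E: 27

Derivation:
Step 1: reserve R1 B 3 -> on_hand[A=25 B=27 C=48 D=49 E=28] avail[A=25 B=24 C=48 D=49 E=28] open={R1}
Step 2: commit R1 -> on_hand[A=25 B=24 C=48 D=49 E=28] avail[A=25 B=24 C=48 D=49 E=28] open={}
Step 3: reserve R2 D 5 -> on_hand[A=25 B=24 C=48 D=49 E=28] avail[A=25 B=24 C=48 D=44 E=28] open={R2}
Step 4: reserve R3 D 9 -> on_hand[A=25 B=24 C=48 D=49 E=28] avail[A=25 B=24 C=48 D=35 E=28] open={R2,R3}
Step 5: reserve R4 E 1 -> on_hand[A=25 B=24 C=48 D=49 E=28] avail[A=25 B=24 C=48 D=35 E=27] open={R2,R3,R4}
Step 6: cancel R3 -> on_hand[A=25 B=24 C=48 D=49 E=28] avail[A=25 B=24 C=48 D=44 E=27] open={R2,R4}
Step 7: reserve R5 C 5 -> on_hand[A=25 B=24 C=48 D=49 E=28] avail[A=25 B=24 C=43 D=44 E=27] open={R2,R4,R5}
Step 8: commit R2 -> on_hand[A=25 B=24 C=48 D=44 E=28] avail[A=25 B=24 C=43 D=44 E=27] open={R4,R5}
Step 9: reserve R6 C 7 -> on_hand[A=25 B=24 C=48 D=44 E=28] avail[A=25 B=24 C=36 D=44 E=27] open={R4,R5,R6}
Step 10: reserve R7 B 1 -> on_hand[A=25 B=24 C=48 D=44 E=28] avail[A=25 B=23 C=36 D=44 E=27] open={R4,R5,R6,R7}
Step 11: commit R6 -> on_hand[A=25 B=24 C=41 D=44 E=28] avail[A=25 B=23 C=36 D=44 E=27] open={R4,R5,R7}
Step 12: reserve R8 C 5 -> on_hand[A=25 B=24 C=41 D=44 E=28] avail[A=25 B=23 C=31 D=44 E=27] open={R4,R5,R7,R8}
Step 13: commit R7 -> on_hand[A=25 B=23 C=41 D=44 E=28] avail[A=25 B=23 C=31 D=44 E=27] open={R4,R5,R8}
Step 14: cancel R5 -> on_hand[A=25 B=23 C=41 D=44 E=28] avail[A=25 B=23 C=36 D=44 E=27] open={R4,R8}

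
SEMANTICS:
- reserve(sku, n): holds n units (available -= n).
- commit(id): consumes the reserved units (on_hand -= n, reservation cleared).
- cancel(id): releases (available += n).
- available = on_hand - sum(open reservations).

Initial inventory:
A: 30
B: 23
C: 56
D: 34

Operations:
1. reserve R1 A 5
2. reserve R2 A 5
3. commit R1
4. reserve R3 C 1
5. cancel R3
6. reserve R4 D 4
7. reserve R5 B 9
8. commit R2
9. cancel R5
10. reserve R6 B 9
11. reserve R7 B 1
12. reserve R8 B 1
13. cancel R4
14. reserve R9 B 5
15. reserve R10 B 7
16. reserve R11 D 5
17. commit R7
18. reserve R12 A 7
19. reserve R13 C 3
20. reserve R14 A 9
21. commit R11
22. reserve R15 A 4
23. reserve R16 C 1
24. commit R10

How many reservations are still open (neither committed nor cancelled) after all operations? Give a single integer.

Step 1: reserve R1 A 5 -> on_hand[A=30 B=23 C=56 D=34] avail[A=25 B=23 C=56 D=34] open={R1}
Step 2: reserve R2 A 5 -> on_hand[A=30 B=23 C=56 D=34] avail[A=20 B=23 C=56 D=34] open={R1,R2}
Step 3: commit R1 -> on_hand[A=25 B=23 C=56 D=34] avail[A=20 B=23 C=56 D=34] open={R2}
Step 4: reserve R3 C 1 -> on_hand[A=25 B=23 C=56 D=34] avail[A=20 B=23 C=55 D=34] open={R2,R3}
Step 5: cancel R3 -> on_hand[A=25 B=23 C=56 D=34] avail[A=20 B=23 C=56 D=34] open={R2}
Step 6: reserve R4 D 4 -> on_hand[A=25 B=23 C=56 D=34] avail[A=20 B=23 C=56 D=30] open={R2,R4}
Step 7: reserve R5 B 9 -> on_hand[A=25 B=23 C=56 D=34] avail[A=20 B=14 C=56 D=30] open={R2,R4,R5}
Step 8: commit R2 -> on_hand[A=20 B=23 C=56 D=34] avail[A=20 B=14 C=56 D=30] open={R4,R5}
Step 9: cancel R5 -> on_hand[A=20 B=23 C=56 D=34] avail[A=20 B=23 C=56 D=30] open={R4}
Step 10: reserve R6 B 9 -> on_hand[A=20 B=23 C=56 D=34] avail[A=20 B=14 C=56 D=30] open={R4,R6}
Step 11: reserve R7 B 1 -> on_hand[A=20 B=23 C=56 D=34] avail[A=20 B=13 C=56 D=30] open={R4,R6,R7}
Step 12: reserve R8 B 1 -> on_hand[A=20 B=23 C=56 D=34] avail[A=20 B=12 C=56 D=30] open={R4,R6,R7,R8}
Step 13: cancel R4 -> on_hand[A=20 B=23 C=56 D=34] avail[A=20 B=12 C=56 D=34] open={R6,R7,R8}
Step 14: reserve R9 B 5 -> on_hand[A=20 B=23 C=56 D=34] avail[A=20 B=7 C=56 D=34] open={R6,R7,R8,R9}
Step 15: reserve R10 B 7 -> on_hand[A=20 B=23 C=56 D=34] avail[A=20 B=0 C=56 D=34] open={R10,R6,R7,R8,R9}
Step 16: reserve R11 D 5 -> on_hand[A=20 B=23 C=56 D=34] avail[A=20 B=0 C=56 D=29] open={R10,R11,R6,R7,R8,R9}
Step 17: commit R7 -> on_hand[A=20 B=22 C=56 D=34] avail[A=20 B=0 C=56 D=29] open={R10,R11,R6,R8,R9}
Step 18: reserve R12 A 7 -> on_hand[A=20 B=22 C=56 D=34] avail[A=13 B=0 C=56 D=29] open={R10,R11,R12,R6,R8,R9}
Step 19: reserve R13 C 3 -> on_hand[A=20 B=22 C=56 D=34] avail[A=13 B=0 C=53 D=29] open={R10,R11,R12,R13,R6,R8,R9}
Step 20: reserve R14 A 9 -> on_hand[A=20 B=22 C=56 D=34] avail[A=4 B=0 C=53 D=29] open={R10,R11,R12,R13,R14,R6,R8,R9}
Step 21: commit R11 -> on_hand[A=20 B=22 C=56 D=29] avail[A=4 B=0 C=53 D=29] open={R10,R12,R13,R14,R6,R8,R9}
Step 22: reserve R15 A 4 -> on_hand[A=20 B=22 C=56 D=29] avail[A=0 B=0 C=53 D=29] open={R10,R12,R13,R14,R15,R6,R8,R9}
Step 23: reserve R16 C 1 -> on_hand[A=20 B=22 C=56 D=29] avail[A=0 B=0 C=52 D=29] open={R10,R12,R13,R14,R15,R16,R6,R8,R9}
Step 24: commit R10 -> on_hand[A=20 B=15 C=56 D=29] avail[A=0 B=0 C=52 D=29] open={R12,R13,R14,R15,R16,R6,R8,R9}
Open reservations: ['R12', 'R13', 'R14', 'R15', 'R16', 'R6', 'R8', 'R9'] -> 8

Answer: 8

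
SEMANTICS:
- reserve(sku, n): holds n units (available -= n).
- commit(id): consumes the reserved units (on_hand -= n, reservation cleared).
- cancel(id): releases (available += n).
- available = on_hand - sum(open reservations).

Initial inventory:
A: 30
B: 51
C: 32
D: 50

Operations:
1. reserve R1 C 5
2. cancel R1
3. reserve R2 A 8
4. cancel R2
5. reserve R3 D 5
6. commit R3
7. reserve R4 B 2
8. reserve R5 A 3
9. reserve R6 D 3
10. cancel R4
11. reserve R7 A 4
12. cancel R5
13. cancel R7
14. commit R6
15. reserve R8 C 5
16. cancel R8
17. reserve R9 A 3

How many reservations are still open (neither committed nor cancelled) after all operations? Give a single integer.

Step 1: reserve R1 C 5 -> on_hand[A=30 B=51 C=32 D=50] avail[A=30 B=51 C=27 D=50] open={R1}
Step 2: cancel R1 -> on_hand[A=30 B=51 C=32 D=50] avail[A=30 B=51 C=32 D=50] open={}
Step 3: reserve R2 A 8 -> on_hand[A=30 B=51 C=32 D=50] avail[A=22 B=51 C=32 D=50] open={R2}
Step 4: cancel R2 -> on_hand[A=30 B=51 C=32 D=50] avail[A=30 B=51 C=32 D=50] open={}
Step 5: reserve R3 D 5 -> on_hand[A=30 B=51 C=32 D=50] avail[A=30 B=51 C=32 D=45] open={R3}
Step 6: commit R3 -> on_hand[A=30 B=51 C=32 D=45] avail[A=30 B=51 C=32 D=45] open={}
Step 7: reserve R4 B 2 -> on_hand[A=30 B=51 C=32 D=45] avail[A=30 B=49 C=32 D=45] open={R4}
Step 8: reserve R5 A 3 -> on_hand[A=30 B=51 C=32 D=45] avail[A=27 B=49 C=32 D=45] open={R4,R5}
Step 9: reserve R6 D 3 -> on_hand[A=30 B=51 C=32 D=45] avail[A=27 B=49 C=32 D=42] open={R4,R5,R6}
Step 10: cancel R4 -> on_hand[A=30 B=51 C=32 D=45] avail[A=27 B=51 C=32 D=42] open={R5,R6}
Step 11: reserve R7 A 4 -> on_hand[A=30 B=51 C=32 D=45] avail[A=23 B=51 C=32 D=42] open={R5,R6,R7}
Step 12: cancel R5 -> on_hand[A=30 B=51 C=32 D=45] avail[A=26 B=51 C=32 D=42] open={R6,R7}
Step 13: cancel R7 -> on_hand[A=30 B=51 C=32 D=45] avail[A=30 B=51 C=32 D=42] open={R6}
Step 14: commit R6 -> on_hand[A=30 B=51 C=32 D=42] avail[A=30 B=51 C=32 D=42] open={}
Step 15: reserve R8 C 5 -> on_hand[A=30 B=51 C=32 D=42] avail[A=30 B=51 C=27 D=42] open={R8}
Step 16: cancel R8 -> on_hand[A=30 B=51 C=32 D=42] avail[A=30 B=51 C=32 D=42] open={}
Step 17: reserve R9 A 3 -> on_hand[A=30 B=51 C=32 D=42] avail[A=27 B=51 C=32 D=42] open={R9}
Open reservations: ['R9'] -> 1

Answer: 1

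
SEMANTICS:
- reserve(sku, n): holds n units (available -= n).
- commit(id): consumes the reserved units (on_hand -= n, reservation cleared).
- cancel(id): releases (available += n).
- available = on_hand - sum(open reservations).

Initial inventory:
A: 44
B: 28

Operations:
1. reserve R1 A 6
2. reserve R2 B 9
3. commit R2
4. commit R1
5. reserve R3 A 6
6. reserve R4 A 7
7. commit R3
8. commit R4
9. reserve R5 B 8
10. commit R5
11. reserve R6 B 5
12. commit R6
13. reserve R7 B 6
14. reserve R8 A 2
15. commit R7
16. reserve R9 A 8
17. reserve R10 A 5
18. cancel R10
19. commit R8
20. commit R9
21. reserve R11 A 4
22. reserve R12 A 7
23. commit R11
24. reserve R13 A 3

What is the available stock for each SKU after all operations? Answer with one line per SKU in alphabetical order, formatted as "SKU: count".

Answer: A: 1
B: 0

Derivation:
Step 1: reserve R1 A 6 -> on_hand[A=44 B=28] avail[A=38 B=28] open={R1}
Step 2: reserve R2 B 9 -> on_hand[A=44 B=28] avail[A=38 B=19] open={R1,R2}
Step 3: commit R2 -> on_hand[A=44 B=19] avail[A=38 B=19] open={R1}
Step 4: commit R1 -> on_hand[A=38 B=19] avail[A=38 B=19] open={}
Step 5: reserve R3 A 6 -> on_hand[A=38 B=19] avail[A=32 B=19] open={R3}
Step 6: reserve R4 A 7 -> on_hand[A=38 B=19] avail[A=25 B=19] open={R3,R4}
Step 7: commit R3 -> on_hand[A=32 B=19] avail[A=25 B=19] open={R4}
Step 8: commit R4 -> on_hand[A=25 B=19] avail[A=25 B=19] open={}
Step 9: reserve R5 B 8 -> on_hand[A=25 B=19] avail[A=25 B=11] open={R5}
Step 10: commit R5 -> on_hand[A=25 B=11] avail[A=25 B=11] open={}
Step 11: reserve R6 B 5 -> on_hand[A=25 B=11] avail[A=25 B=6] open={R6}
Step 12: commit R6 -> on_hand[A=25 B=6] avail[A=25 B=6] open={}
Step 13: reserve R7 B 6 -> on_hand[A=25 B=6] avail[A=25 B=0] open={R7}
Step 14: reserve R8 A 2 -> on_hand[A=25 B=6] avail[A=23 B=0] open={R7,R8}
Step 15: commit R7 -> on_hand[A=25 B=0] avail[A=23 B=0] open={R8}
Step 16: reserve R9 A 8 -> on_hand[A=25 B=0] avail[A=15 B=0] open={R8,R9}
Step 17: reserve R10 A 5 -> on_hand[A=25 B=0] avail[A=10 B=0] open={R10,R8,R9}
Step 18: cancel R10 -> on_hand[A=25 B=0] avail[A=15 B=0] open={R8,R9}
Step 19: commit R8 -> on_hand[A=23 B=0] avail[A=15 B=0] open={R9}
Step 20: commit R9 -> on_hand[A=15 B=0] avail[A=15 B=0] open={}
Step 21: reserve R11 A 4 -> on_hand[A=15 B=0] avail[A=11 B=0] open={R11}
Step 22: reserve R12 A 7 -> on_hand[A=15 B=0] avail[A=4 B=0] open={R11,R12}
Step 23: commit R11 -> on_hand[A=11 B=0] avail[A=4 B=0] open={R12}
Step 24: reserve R13 A 3 -> on_hand[A=11 B=0] avail[A=1 B=0] open={R12,R13}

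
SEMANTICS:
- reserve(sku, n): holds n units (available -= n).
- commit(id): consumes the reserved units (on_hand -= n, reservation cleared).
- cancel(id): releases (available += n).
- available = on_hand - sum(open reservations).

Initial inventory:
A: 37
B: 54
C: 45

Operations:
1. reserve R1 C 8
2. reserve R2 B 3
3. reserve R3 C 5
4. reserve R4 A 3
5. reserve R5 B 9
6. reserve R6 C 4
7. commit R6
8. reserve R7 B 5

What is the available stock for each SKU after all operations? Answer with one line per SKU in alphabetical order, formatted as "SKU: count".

Answer: A: 34
B: 37
C: 28

Derivation:
Step 1: reserve R1 C 8 -> on_hand[A=37 B=54 C=45] avail[A=37 B=54 C=37] open={R1}
Step 2: reserve R2 B 3 -> on_hand[A=37 B=54 C=45] avail[A=37 B=51 C=37] open={R1,R2}
Step 3: reserve R3 C 5 -> on_hand[A=37 B=54 C=45] avail[A=37 B=51 C=32] open={R1,R2,R3}
Step 4: reserve R4 A 3 -> on_hand[A=37 B=54 C=45] avail[A=34 B=51 C=32] open={R1,R2,R3,R4}
Step 5: reserve R5 B 9 -> on_hand[A=37 B=54 C=45] avail[A=34 B=42 C=32] open={R1,R2,R3,R4,R5}
Step 6: reserve R6 C 4 -> on_hand[A=37 B=54 C=45] avail[A=34 B=42 C=28] open={R1,R2,R3,R4,R5,R6}
Step 7: commit R6 -> on_hand[A=37 B=54 C=41] avail[A=34 B=42 C=28] open={R1,R2,R3,R4,R5}
Step 8: reserve R7 B 5 -> on_hand[A=37 B=54 C=41] avail[A=34 B=37 C=28] open={R1,R2,R3,R4,R5,R7}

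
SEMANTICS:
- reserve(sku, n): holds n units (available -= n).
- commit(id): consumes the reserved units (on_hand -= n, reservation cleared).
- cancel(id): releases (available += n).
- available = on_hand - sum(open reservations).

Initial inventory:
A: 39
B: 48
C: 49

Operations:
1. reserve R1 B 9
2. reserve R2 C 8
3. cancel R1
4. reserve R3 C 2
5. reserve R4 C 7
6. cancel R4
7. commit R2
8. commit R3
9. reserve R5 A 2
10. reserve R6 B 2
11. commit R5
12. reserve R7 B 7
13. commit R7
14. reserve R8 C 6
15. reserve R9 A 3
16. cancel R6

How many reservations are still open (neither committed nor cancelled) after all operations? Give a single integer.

Step 1: reserve R1 B 9 -> on_hand[A=39 B=48 C=49] avail[A=39 B=39 C=49] open={R1}
Step 2: reserve R2 C 8 -> on_hand[A=39 B=48 C=49] avail[A=39 B=39 C=41] open={R1,R2}
Step 3: cancel R1 -> on_hand[A=39 B=48 C=49] avail[A=39 B=48 C=41] open={R2}
Step 4: reserve R3 C 2 -> on_hand[A=39 B=48 C=49] avail[A=39 B=48 C=39] open={R2,R3}
Step 5: reserve R4 C 7 -> on_hand[A=39 B=48 C=49] avail[A=39 B=48 C=32] open={R2,R3,R4}
Step 6: cancel R4 -> on_hand[A=39 B=48 C=49] avail[A=39 B=48 C=39] open={R2,R3}
Step 7: commit R2 -> on_hand[A=39 B=48 C=41] avail[A=39 B=48 C=39] open={R3}
Step 8: commit R3 -> on_hand[A=39 B=48 C=39] avail[A=39 B=48 C=39] open={}
Step 9: reserve R5 A 2 -> on_hand[A=39 B=48 C=39] avail[A=37 B=48 C=39] open={R5}
Step 10: reserve R6 B 2 -> on_hand[A=39 B=48 C=39] avail[A=37 B=46 C=39] open={R5,R6}
Step 11: commit R5 -> on_hand[A=37 B=48 C=39] avail[A=37 B=46 C=39] open={R6}
Step 12: reserve R7 B 7 -> on_hand[A=37 B=48 C=39] avail[A=37 B=39 C=39] open={R6,R7}
Step 13: commit R7 -> on_hand[A=37 B=41 C=39] avail[A=37 B=39 C=39] open={R6}
Step 14: reserve R8 C 6 -> on_hand[A=37 B=41 C=39] avail[A=37 B=39 C=33] open={R6,R8}
Step 15: reserve R9 A 3 -> on_hand[A=37 B=41 C=39] avail[A=34 B=39 C=33] open={R6,R8,R9}
Step 16: cancel R6 -> on_hand[A=37 B=41 C=39] avail[A=34 B=41 C=33] open={R8,R9}
Open reservations: ['R8', 'R9'] -> 2

Answer: 2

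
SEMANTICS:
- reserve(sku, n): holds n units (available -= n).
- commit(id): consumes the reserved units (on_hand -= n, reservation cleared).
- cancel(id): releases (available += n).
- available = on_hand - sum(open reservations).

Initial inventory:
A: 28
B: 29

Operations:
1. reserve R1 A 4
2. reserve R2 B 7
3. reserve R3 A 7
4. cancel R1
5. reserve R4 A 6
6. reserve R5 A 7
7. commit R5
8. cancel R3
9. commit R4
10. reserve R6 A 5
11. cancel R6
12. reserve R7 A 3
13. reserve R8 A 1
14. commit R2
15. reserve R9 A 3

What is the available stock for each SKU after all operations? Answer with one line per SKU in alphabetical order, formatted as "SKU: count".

Step 1: reserve R1 A 4 -> on_hand[A=28 B=29] avail[A=24 B=29] open={R1}
Step 2: reserve R2 B 7 -> on_hand[A=28 B=29] avail[A=24 B=22] open={R1,R2}
Step 3: reserve R3 A 7 -> on_hand[A=28 B=29] avail[A=17 B=22] open={R1,R2,R3}
Step 4: cancel R1 -> on_hand[A=28 B=29] avail[A=21 B=22] open={R2,R3}
Step 5: reserve R4 A 6 -> on_hand[A=28 B=29] avail[A=15 B=22] open={R2,R3,R4}
Step 6: reserve R5 A 7 -> on_hand[A=28 B=29] avail[A=8 B=22] open={R2,R3,R4,R5}
Step 7: commit R5 -> on_hand[A=21 B=29] avail[A=8 B=22] open={R2,R3,R4}
Step 8: cancel R3 -> on_hand[A=21 B=29] avail[A=15 B=22] open={R2,R4}
Step 9: commit R4 -> on_hand[A=15 B=29] avail[A=15 B=22] open={R2}
Step 10: reserve R6 A 5 -> on_hand[A=15 B=29] avail[A=10 B=22] open={R2,R6}
Step 11: cancel R6 -> on_hand[A=15 B=29] avail[A=15 B=22] open={R2}
Step 12: reserve R7 A 3 -> on_hand[A=15 B=29] avail[A=12 B=22] open={R2,R7}
Step 13: reserve R8 A 1 -> on_hand[A=15 B=29] avail[A=11 B=22] open={R2,R7,R8}
Step 14: commit R2 -> on_hand[A=15 B=22] avail[A=11 B=22] open={R7,R8}
Step 15: reserve R9 A 3 -> on_hand[A=15 B=22] avail[A=8 B=22] open={R7,R8,R9}

Answer: A: 8
B: 22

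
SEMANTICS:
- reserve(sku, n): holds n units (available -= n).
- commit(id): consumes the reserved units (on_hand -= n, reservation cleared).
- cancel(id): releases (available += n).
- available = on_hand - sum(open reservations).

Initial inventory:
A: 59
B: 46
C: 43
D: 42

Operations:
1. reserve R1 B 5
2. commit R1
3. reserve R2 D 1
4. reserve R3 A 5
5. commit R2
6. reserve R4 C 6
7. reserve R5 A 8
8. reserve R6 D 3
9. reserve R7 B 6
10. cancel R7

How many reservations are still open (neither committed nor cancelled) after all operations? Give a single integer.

Step 1: reserve R1 B 5 -> on_hand[A=59 B=46 C=43 D=42] avail[A=59 B=41 C=43 D=42] open={R1}
Step 2: commit R1 -> on_hand[A=59 B=41 C=43 D=42] avail[A=59 B=41 C=43 D=42] open={}
Step 3: reserve R2 D 1 -> on_hand[A=59 B=41 C=43 D=42] avail[A=59 B=41 C=43 D=41] open={R2}
Step 4: reserve R3 A 5 -> on_hand[A=59 B=41 C=43 D=42] avail[A=54 B=41 C=43 D=41] open={R2,R3}
Step 5: commit R2 -> on_hand[A=59 B=41 C=43 D=41] avail[A=54 B=41 C=43 D=41] open={R3}
Step 6: reserve R4 C 6 -> on_hand[A=59 B=41 C=43 D=41] avail[A=54 B=41 C=37 D=41] open={R3,R4}
Step 7: reserve R5 A 8 -> on_hand[A=59 B=41 C=43 D=41] avail[A=46 B=41 C=37 D=41] open={R3,R4,R5}
Step 8: reserve R6 D 3 -> on_hand[A=59 B=41 C=43 D=41] avail[A=46 B=41 C=37 D=38] open={R3,R4,R5,R6}
Step 9: reserve R7 B 6 -> on_hand[A=59 B=41 C=43 D=41] avail[A=46 B=35 C=37 D=38] open={R3,R4,R5,R6,R7}
Step 10: cancel R7 -> on_hand[A=59 B=41 C=43 D=41] avail[A=46 B=41 C=37 D=38] open={R3,R4,R5,R6}
Open reservations: ['R3', 'R4', 'R5', 'R6'] -> 4

Answer: 4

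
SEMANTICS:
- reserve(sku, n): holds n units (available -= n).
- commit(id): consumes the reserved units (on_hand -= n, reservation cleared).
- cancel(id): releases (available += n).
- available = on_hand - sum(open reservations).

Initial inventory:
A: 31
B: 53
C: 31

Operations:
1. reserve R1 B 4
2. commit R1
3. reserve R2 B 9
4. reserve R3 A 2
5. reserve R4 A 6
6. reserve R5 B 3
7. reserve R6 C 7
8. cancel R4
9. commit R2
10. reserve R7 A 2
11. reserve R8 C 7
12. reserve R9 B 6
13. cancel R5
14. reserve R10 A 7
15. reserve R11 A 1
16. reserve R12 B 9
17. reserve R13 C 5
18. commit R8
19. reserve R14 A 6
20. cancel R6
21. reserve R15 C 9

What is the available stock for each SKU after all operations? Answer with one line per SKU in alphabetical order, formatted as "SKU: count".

Step 1: reserve R1 B 4 -> on_hand[A=31 B=53 C=31] avail[A=31 B=49 C=31] open={R1}
Step 2: commit R1 -> on_hand[A=31 B=49 C=31] avail[A=31 B=49 C=31] open={}
Step 3: reserve R2 B 9 -> on_hand[A=31 B=49 C=31] avail[A=31 B=40 C=31] open={R2}
Step 4: reserve R3 A 2 -> on_hand[A=31 B=49 C=31] avail[A=29 B=40 C=31] open={R2,R3}
Step 5: reserve R4 A 6 -> on_hand[A=31 B=49 C=31] avail[A=23 B=40 C=31] open={R2,R3,R4}
Step 6: reserve R5 B 3 -> on_hand[A=31 B=49 C=31] avail[A=23 B=37 C=31] open={R2,R3,R4,R5}
Step 7: reserve R6 C 7 -> on_hand[A=31 B=49 C=31] avail[A=23 B=37 C=24] open={R2,R3,R4,R5,R6}
Step 8: cancel R4 -> on_hand[A=31 B=49 C=31] avail[A=29 B=37 C=24] open={R2,R3,R5,R6}
Step 9: commit R2 -> on_hand[A=31 B=40 C=31] avail[A=29 B=37 C=24] open={R3,R5,R6}
Step 10: reserve R7 A 2 -> on_hand[A=31 B=40 C=31] avail[A=27 B=37 C=24] open={R3,R5,R6,R7}
Step 11: reserve R8 C 7 -> on_hand[A=31 B=40 C=31] avail[A=27 B=37 C=17] open={R3,R5,R6,R7,R8}
Step 12: reserve R9 B 6 -> on_hand[A=31 B=40 C=31] avail[A=27 B=31 C=17] open={R3,R5,R6,R7,R8,R9}
Step 13: cancel R5 -> on_hand[A=31 B=40 C=31] avail[A=27 B=34 C=17] open={R3,R6,R7,R8,R9}
Step 14: reserve R10 A 7 -> on_hand[A=31 B=40 C=31] avail[A=20 B=34 C=17] open={R10,R3,R6,R7,R8,R9}
Step 15: reserve R11 A 1 -> on_hand[A=31 B=40 C=31] avail[A=19 B=34 C=17] open={R10,R11,R3,R6,R7,R8,R9}
Step 16: reserve R12 B 9 -> on_hand[A=31 B=40 C=31] avail[A=19 B=25 C=17] open={R10,R11,R12,R3,R6,R7,R8,R9}
Step 17: reserve R13 C 5 -> on_hand[A=31 B=40 C=31] avail[A=19 B=25 C=12] open={R10,R11,R12,R13,R3,R6,R7,R8,R9}
Step 18: commit R8 -> on_hand[A=31 B=40 C=24] avail[A=19 B=25 C=12] open={R10,R11,R12,R13,R3,R6,R7,R9}
Step 19: reserve R14 A 6 -> on_hand[A=31 B=40 C=24] avail[A=13 B=25 C=12] open={R10,R11,R12,R13,R14,R3,R6,R7,R9}
Step 20: cancel R6 -> on_hand[A=31 B=40 C=24] avail[A=13 B=25 C=19] open={R10,R11,R12,R13,R14,R3,R7,R9}
Step 21: reserve R15 C 9 -> on_hand[A=31 B=40 C=24] avail[A=13 B=25 C=10] open={R10,R11,R12,R13,R14,R15,R3,R7,R9}

Answer: A: 13
B: 25
C: 10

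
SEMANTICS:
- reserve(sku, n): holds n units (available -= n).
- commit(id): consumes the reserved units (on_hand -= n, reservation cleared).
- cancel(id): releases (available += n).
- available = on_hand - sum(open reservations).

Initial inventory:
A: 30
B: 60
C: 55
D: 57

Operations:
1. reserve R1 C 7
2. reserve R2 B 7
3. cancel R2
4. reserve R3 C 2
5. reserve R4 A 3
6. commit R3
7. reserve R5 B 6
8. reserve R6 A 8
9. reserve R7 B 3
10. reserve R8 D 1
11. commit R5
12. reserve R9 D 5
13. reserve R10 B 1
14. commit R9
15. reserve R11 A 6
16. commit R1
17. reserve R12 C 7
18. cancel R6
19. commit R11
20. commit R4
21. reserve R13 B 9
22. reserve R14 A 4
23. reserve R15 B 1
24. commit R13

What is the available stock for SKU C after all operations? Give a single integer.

Step 1: reserve R1 C 7 -> on_hand[A=30 B=60 C=55 D=57] avail[A=30 B=60 C=48 D=57] open={R1}
Step 2: reserve R2 B 7 -> on_hand[A=30 B=60 C=55 D=57] avail[A=30 B=53 C=48 D=57] open={R1,R2}
Step 3: cancel R2 -> on_hand[A=30 B=60 C=55 D=57] avail[A=30 B=60 C=48 D=57] open={R1}
Step 4: reserve R3 C 2 -> on_hand[A=30 B=60 C=55 D=57] avail[A=30 B=60 C=46 D=57] open={R1,R3}
Step 5: reserve R4 A 3 -> on_hand[A=30 B=60 C=55 D=57] avail[A=27 B=60 C=46 D=57] open={R1,R3,R4}
Step 6: commit R3 -> on_hand[A=30 B=60 C=53 D=57] avail[A=27 B=60 C=46 D=57] open={R1,R4}
Step 7: reserve R5 B 6 -> on_hand[A=30 B=60 C=53 D=57] avail[A=27 B=54 C=46 D=57] open={R1,R4,R5}
Step 8: reserve R6 A 8 -> on_hand[A=30 B=60 C=53 D=57] avail[A=19 B=54 C=46 D=57] open={R1,R4,R5,R6}
Step 9: reserve R7 B 3 -> on_hand[A=30 B=60 C=53 D=57] avail[A=19 B=51 C=46 D=57] open={R1,R4,R5,R6,R7}
Step 10: reserve R8 D 1 -> on_hand[A=30 B=60 C=53 D=57] avail[A=19 B=51 C=46 D=56] open={R1,R4,R5,R6,R7,R8}
Step 11: commit R5 -> on_hand[A=30 B=54 C=53 D=57] avail[A=19 B=51 C=46 D=56] open={R1,R4,R6,R7,R8}
Step 12: reserve R9 D 5 -> on_hand[A=30 B=54 C=53 D=57] avail[A=19 B=51 C=46 D=51] open={R1,R4,R6,R7,R8,R9}
Step 13: reserve R10 B 1 -> on_hand[A=30 B=54 C=53 D=57] avail[A=19 B=50 C=46 D=51] open={R1,R10,R4,R6,R7,R8,R9}
Step 14: commit R9 -> on_hand[A=30 B=54 C=53 D=52] avail[A=19 B=50 C=46 D=51] open={R1,R10,R4,R6,R7,R8}
Step 15: reserve R11 A 6 -> on_hand[A=30 B=54 C=53 D=52] avail[A=13 B=50 C=46 D=51] open={R1,R10,R11,R4,R6,R7,R8}
Step 16: commit R1 -> on_hand[A=30 B=54 C=46 D=52] avail[A=13 B=50 C=46 D=51] open={R10,R11,R4,R6,R7,R8}
Step 17: reserve R12 C 7 -> on_hand[A=30 B=54 C=46 D=52] avail[A=13 B=50 C=39 D=51] open={R10,R11,R12,R4,R6,R7,R8}
Step 18: cancel R6 -> on_hand[A=30 B=54 C=46 D=52] avail[A=21 B=50 C=39 D=51] open={R10,R11,R12,R4,R7,R8}
Step 19: commit R11 -> on_hand[A=24 B=54 C=46 D=52] avail[A=21 B=50 C=39 D=51] open={R10,R12,R4,R7,R8}
Step 20: commit R4 -> on_hand[A=21 B=54 C=46 D=52] avail[A=21 B=50 C=39 D=51] open={R10,R12,R7,R8}
Step 21: reserve R13 B 9 -> on_hand[A=21 B=54 C=46 D=52] avail[A=21 B=41 C=39 D=51] open={R10,R12,R13,R7,R8}
Step 22: reserve R14 A 4 -> on_hand[A=21 B=54 C=46 D=52] avail[A=17 B=41 C=39 D=51] open={R10,R12,R13,R14,R7,R8}
Step 23: reserve R15 B 1 -> on_hand[A=21 B=54 C=46 D=52] avail[A=17 B=40 C=39 D=51] open={R10,R12,R13,R14,R15,R7,R8}
Step 24: commit R13 -> on_hand[A=21 B=45 C=46 D=52] avail[A=17 B=40 C=39 D=51] open={R10,R12,R14,R15,R7,R8}
Final available[C] = 39

Answer: 39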